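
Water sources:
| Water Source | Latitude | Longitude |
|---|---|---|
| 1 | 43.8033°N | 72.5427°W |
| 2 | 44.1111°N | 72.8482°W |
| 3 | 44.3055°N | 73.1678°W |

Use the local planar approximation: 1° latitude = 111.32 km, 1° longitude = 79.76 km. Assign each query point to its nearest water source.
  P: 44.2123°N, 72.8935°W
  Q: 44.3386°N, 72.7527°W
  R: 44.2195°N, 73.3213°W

P→2; Q→2; R→3

P at 44.2123°N, 72.8935°W:
  1: 53.4401 km
  2: 11.8308 km
  3: 24.2135 km
  → nearest: 2 (11.8308 km)
Q at 44.3386°N, 72.7527°W:
  1: 61.8989 km
  2: 26.4460 km
  3: 33.3128 km
  → nearest: 2 (26.4460 km)
R at 44.2195°N, 73.3213°W:
  1: 77.4800 km
  2: 39.6170 km
  3: 15.5418 km
  → nearest: 3 (15.5418 km)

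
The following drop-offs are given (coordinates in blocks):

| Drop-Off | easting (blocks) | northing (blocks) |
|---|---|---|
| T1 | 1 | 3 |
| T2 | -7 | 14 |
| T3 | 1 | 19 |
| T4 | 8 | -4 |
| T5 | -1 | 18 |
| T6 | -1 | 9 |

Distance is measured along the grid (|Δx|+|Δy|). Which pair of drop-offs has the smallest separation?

Pairwise distances:
T3–T5: |-2| + |-1| = 2 + 1 = 3 blocks
T1–T6: |-2| + |6| = 2 + 6 = 8 blocks
T5–T6: |0| + |-9| = 0 + 9 = 9 blocks
T2–T5: |6| + |4| = 6 + 4 = 10 blocks
T2–T6: |6| + |-5| = 6 + 5 = 11 blocks
T3–T6: |-2| + |-10| = 2 + 10 = 12 blocks
T2–T3: |8| + |5| = 8 + 5 = 13 blocks
T1–T4: |7| + |-7| = 7 + 7 = 14 blocks
T1–T3: |0| + |16| = 0 + 16 = 16 blocks
T1–T5: |-2| + |15| = 2 + 15 = 17 blocks
T1–T2: |-8| + |11| = 8 + 11 = 19 blocks
T4–T6: |-9| + |13| = 9 + 13 = 22 blocks
T3–T4: |7| + |-23| = 7 + 23 = 30 blocks
T4–T5: |-9| + |22| = 9 + 22 = 31 blocks
T2–T4: |15| + |-18| = 15 + 18 = 33 blocks
Closest pair: T3–T5 at 3 blocks.

T3 and T5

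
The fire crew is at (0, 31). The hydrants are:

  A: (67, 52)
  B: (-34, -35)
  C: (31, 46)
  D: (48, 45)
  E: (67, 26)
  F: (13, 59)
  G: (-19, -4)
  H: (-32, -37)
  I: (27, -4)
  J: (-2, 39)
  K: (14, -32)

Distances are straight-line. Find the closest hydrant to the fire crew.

Distances from (0, 31):
A: √((67)² + (21)²) = √(4489.000 + 441.000) = 70.2
B: √((-34)² + (-66)²) = √(1156.000 + 4356.000) = 74.2
C: √((31)² + (15)²) = √(961.000 + 225.000) = 34.4
D: √((48)² + (14)²) = √(2304.000 + 196.000) = 50.0
E: √((67)² + (-5)²) = √(4489.000 + 25.000) = 67.2
F: √((13)² + (28)²) = √(169.000 + 784.000) = 30.9
G: √((-19)² + (-35)²) = √(361.000 + 1225.000) = 39.8
H: √((-32)² + (-68)²) = √(1024.000 + 4624.000) = 75.2
I: √((27)² + (-35)²) = √(729.000 + 1225.000) = 44.2
J: √((-2)² + (8)²) = √(4.000 + 64.000) = 8.2
K: √((14)² + (-63)²) = √(196.000 + 3969.000) = 64.5
Minimum: J at 8.2.

J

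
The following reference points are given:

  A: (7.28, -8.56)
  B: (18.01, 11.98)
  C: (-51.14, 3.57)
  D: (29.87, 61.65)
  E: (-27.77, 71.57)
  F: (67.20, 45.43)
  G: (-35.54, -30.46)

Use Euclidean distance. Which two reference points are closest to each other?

A and B

Pairwise distances:
A–B: 23.17
A–C: 59.67
A–D: 73.75
A–E: 87.46
A–F: 80.66
A–G: 48.10
B–C: 69.66
B–D: 51.07
B–E: 75.15
B–F: 59.49
B–G: 68.33
C–D: 99.68
C–E: 71.90
C–F: 125.53
C–G: 37.44
D–E: 58.49
D–F: 40.70
D–G: 112.97
E–F: 98.50
E–G: 102.33
F–G: 127.73
Closest pair: A–B at 23.17.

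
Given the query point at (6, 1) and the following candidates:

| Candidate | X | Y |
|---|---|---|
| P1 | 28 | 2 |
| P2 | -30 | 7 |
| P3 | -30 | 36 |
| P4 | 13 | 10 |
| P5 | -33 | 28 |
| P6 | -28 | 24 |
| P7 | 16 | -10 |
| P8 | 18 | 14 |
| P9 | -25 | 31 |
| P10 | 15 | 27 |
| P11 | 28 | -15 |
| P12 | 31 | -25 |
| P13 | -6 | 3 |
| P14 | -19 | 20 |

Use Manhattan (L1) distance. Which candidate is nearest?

P13

Distances from (6, 1):
P1: |22| + |1| = 22 + 1 = 23
P2: |-36| + |6| = 36 + 6 = 42
P3: |-36| + |35| = 36 + 35 = 71
P4: |7| + |9| = 7 + 9 = 16
P5: |-39| + |27| = 39 + 27 = 66
P6: |-34| + |23| = 34 + 23 = 57
P7: |10| + |-11| = 10 + 11 = 21
P8: |12| + |13| = 12 + 13 = 25
P9: |-31| + |30| = 31 + 30 = 61
P10: |9| + |26| = 9 + 26 = 35
P11: |22| + |-16| = 22 + 16 = 38
P12: |25| + |-26| = 25 + 26 = 51
P13: |-12| + |2| = 12 + 2 = 14
P14: |-25| + |19| = 25 + 19 = 44
Minimum: P13 at 14.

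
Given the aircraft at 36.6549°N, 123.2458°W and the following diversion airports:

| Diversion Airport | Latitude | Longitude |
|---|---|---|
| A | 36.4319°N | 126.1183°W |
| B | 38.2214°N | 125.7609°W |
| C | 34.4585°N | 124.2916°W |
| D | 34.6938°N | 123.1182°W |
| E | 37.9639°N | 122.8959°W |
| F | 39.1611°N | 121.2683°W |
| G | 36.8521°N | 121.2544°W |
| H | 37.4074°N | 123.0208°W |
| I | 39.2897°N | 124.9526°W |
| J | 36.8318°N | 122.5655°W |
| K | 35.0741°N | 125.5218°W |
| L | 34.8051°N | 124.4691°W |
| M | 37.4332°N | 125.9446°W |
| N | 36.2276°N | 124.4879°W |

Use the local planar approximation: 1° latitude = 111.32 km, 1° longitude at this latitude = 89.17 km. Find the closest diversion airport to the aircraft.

J

Distances from 36.6549°N, 123.2458°W:
A: 257.3410 km
B: 284.0899 km
C: 261.6833 km
D: 218.6060 km
E: 149.0207 km
F: 330.0441 km
G: 178.9249 km
H: 86.1375 km
I: 330.4418 km
J: 63.7786 km
K: 268.6190 km
L: 233.0274 km
M: 255.7732 km
N: 120.5403 km
Minimum: J at 63.7786 km.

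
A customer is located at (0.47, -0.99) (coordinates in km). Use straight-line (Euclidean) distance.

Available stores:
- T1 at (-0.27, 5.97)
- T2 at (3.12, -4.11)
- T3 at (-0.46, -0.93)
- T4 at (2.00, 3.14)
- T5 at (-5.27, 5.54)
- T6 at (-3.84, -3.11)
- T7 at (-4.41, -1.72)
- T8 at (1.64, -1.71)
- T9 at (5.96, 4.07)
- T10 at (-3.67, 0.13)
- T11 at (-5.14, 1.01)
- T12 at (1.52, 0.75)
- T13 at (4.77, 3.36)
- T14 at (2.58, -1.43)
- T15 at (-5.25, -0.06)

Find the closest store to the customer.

Distances from (0.47, -0.99):
T1: 7.00 km
T2: 4.09 km
T3: 0.93 km
T4: 4.40 km
T5: 8.69 km
T6: 4.80 km
T7: 4.93 km
T8: 1.37 km
T9: 7.47 km
T10: 4.29 km
T11: 5.96 km
T12: 2.03 km
T13: 6.12 km
T14: 2.16 km
T15: 5.80 km
Minimum: T3 at 0.93 km.

T3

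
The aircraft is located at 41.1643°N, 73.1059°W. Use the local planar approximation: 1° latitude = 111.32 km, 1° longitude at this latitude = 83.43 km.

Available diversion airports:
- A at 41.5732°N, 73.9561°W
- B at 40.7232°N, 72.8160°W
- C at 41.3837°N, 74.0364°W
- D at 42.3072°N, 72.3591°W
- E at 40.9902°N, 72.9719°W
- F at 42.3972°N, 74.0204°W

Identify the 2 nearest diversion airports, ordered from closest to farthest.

Distances from 41.1643°N, 73.1059°W:
A: √((0.4089·111.32)² + (-0.8502·83.43)²) = √(2071.956419 + 5031.375011) = 84.2813 km
B: √((-0.4411·111.32)² + (0.2899·83.43)²) = √(2411.129357 + 584.979865) = 54.7367 km
C: √((0.2194·111.32)² + (-0.9305·83.43)²) = √(596.512628 + 6026.667648) = 81.3829 km
D: √((1.1429·111.32)² + (0.7468·83.43)²) = √(16186.869327 + 3881.978321) = 141.6646 km
E: √((-0.1741·111.32)² + (0.1340·83.43)²) = √(375.615874 + 124.983903) = 22.3741 km
F: √((1.2329·111.32)² + (-0.9145·83.43)²) = √(18836.581999 + 5821.191772) = 157.0279 km
Sorted: E (22.3741 km) < B (54.7367 km) < C (81.3829 km) < A (84.2813 km) < …

E, B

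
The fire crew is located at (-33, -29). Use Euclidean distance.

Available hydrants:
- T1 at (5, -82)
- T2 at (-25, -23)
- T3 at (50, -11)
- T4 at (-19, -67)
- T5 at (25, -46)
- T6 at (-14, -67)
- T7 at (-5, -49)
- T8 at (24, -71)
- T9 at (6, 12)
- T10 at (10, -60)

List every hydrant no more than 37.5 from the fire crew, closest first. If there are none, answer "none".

T2, T7

Distances from (-33, -29):
T1: 65.2
T2: 10.0
T3: 84.9
T4: 40.5
T5: 60.4
T6: 42.5
T7: 34.4
T8: 70.8
T9: 56.6
T10: 53.0
Threshold 37.5: T2 (10.0), T7 (34.4) are within range.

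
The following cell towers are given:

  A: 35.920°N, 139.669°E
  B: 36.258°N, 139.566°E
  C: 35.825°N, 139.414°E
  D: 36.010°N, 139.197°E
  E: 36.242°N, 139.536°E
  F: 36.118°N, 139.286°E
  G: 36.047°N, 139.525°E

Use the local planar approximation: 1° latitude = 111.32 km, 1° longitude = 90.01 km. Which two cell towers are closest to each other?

B and E

Pairwise distances:
A–B: 38.752 km
A–C: 25.272 km
A–D: 43.650 km
A–E: 37.791 km
A–F: 40.918 km
A–G: 19.180 km
B–C: 50.106 km
B–D: 43.189 km
B–E: 3.235 km
B–F: 29.632 km
B–G: 23.777 km
C–D: 28.384 km
C–E: 47.702 km
C–F: 34.592 km
C–G: 26.656 km
D–E: 39.976 km
D–F: 14.447 km
D–G: 29.809 km
E–F: 26.399 km
E–G: 21.730 km
F–G: 22.918 km
Closest pair: B–E at 3.235 km.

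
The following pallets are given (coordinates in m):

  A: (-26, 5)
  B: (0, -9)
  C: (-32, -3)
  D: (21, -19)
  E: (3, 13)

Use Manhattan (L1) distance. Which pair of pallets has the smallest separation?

Pairwise distances:
A–B: 40 m
A–C: 14 m
A–D: 71 m
A–E: 37 m
B–C: 38 m
B–D: 31 m
B–E: 25 m
C–D: 69 m
C–E: 51 m
D–E: 50 m
Closest pair: A–C at 14 m.

A and C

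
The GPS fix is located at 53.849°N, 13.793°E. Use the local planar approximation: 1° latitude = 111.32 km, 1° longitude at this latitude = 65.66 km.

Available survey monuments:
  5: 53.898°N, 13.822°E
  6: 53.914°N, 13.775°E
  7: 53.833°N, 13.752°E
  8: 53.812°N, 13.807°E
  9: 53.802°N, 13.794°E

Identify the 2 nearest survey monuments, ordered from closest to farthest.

7, 8

Distances from 53.849°N, 13.793°E:
5: √((0.049·111.32)² + (0.029·65.66)²) = √(29.75353 + 3.62575) = 5.777 km
6: √((0.065·111.32)² + (-0.018·65.66)²) = √(52.35680 + 1.39684) = 7.332 km
7: √((-0.016·111.32)² + (-0.041·65.66)²) = √(3.17239 + 7.24719) = 3.228 km
8: √((-0.037·111.32)² + (0.014·65.66)²) = √(16.96484 + 0.84500) = 4.220 km
9: √((-0.047·111.32)² + (0.001·65.66)²) = √(27.37424 + 0.00431) = 5.232 km
Sorted: 7 (3.228 km) < 8 (4.220 km) < 9 (5.232 km) < 5 (5.777 km) < …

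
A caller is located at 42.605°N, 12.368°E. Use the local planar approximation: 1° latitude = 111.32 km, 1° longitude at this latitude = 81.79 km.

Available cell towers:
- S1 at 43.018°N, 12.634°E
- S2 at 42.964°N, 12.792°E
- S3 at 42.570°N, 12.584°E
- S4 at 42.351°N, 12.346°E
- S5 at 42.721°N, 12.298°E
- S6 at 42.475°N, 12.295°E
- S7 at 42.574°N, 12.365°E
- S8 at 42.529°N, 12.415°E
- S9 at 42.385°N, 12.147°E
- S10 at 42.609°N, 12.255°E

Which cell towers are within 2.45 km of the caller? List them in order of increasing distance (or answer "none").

none

Distances from 42.605°N, 12.368°E:
S1: √((0.413·111.32)² + (0.266·81.79)²) = √(2113.71534 + 473.32963) = 50.863 km
S2: √((0.359·111.32)² + (0.424·81.79)²) = √(1597.11170 + 1202.63027) = 52.913 km
S3: √((-0.035·111.32)² + (0.216·81.79)²) = √(15.18037 + 312.11017) = 18.091 km
S4: √((-0.254·111.32)² + (-0.022·81.79)²) = √(799.49146 + 3.23777) = 28.332 km
S5: √((0.116·111.32)² + (-0.070·81.79)²) = √(166.74867 + 32.77906) = 14.125 km
S6: √((-0.130·111.32)² + (-0.073·81.79)²) = √(209.42721 + 35.64890) = 15.655 km
S7: √((-0.031·111.32)² + (-0.003·81.79)²) = √(11.90885 + 0.06021) = 3.460 km
S8: √((-0.076·111.32)² + (0.047·81.79)²) = √(71.57701 + 14.77734) = 9.293 km
S9: √((-0.220·111.32)² + (-0.221·81.79)²) = √(599.77969 + 326.72695) = 30.439 km
S10: √((0.004·111.32)² + (-0.113·81.79)²) = √(0.19827 + 85.41955) = 9.253 km
Threshold 2.45 km: none within range.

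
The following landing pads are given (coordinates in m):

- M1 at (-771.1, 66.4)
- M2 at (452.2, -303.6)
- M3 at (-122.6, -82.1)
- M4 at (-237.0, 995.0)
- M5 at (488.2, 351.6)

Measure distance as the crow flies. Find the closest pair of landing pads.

Pairwise distances:
M2–M3: 616.0 m
M2–M5: 656.2 m
M1–M3: 665.3 m
M3–M5: 749.1 m
M4–M5: 969.5 m
M1–M4: 1071.2 m
M3–M4: 1083.2 m
M1–M2: 1278.0 m
M1–M5: 1291.2 m
M2–M4: 1470.2 m
Closest pair: M2–M3 at 616.0 m.

M2 and M3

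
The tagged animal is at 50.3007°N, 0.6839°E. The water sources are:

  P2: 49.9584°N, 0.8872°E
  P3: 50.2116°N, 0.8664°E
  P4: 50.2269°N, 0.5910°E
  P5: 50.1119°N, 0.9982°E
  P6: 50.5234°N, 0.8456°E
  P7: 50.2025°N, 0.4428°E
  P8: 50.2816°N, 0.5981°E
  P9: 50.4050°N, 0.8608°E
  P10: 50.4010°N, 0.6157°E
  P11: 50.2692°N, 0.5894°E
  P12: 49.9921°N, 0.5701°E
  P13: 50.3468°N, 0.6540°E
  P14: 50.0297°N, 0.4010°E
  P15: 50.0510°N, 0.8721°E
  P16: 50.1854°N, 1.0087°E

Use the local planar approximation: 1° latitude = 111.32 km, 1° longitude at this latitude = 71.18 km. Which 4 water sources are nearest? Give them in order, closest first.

Distances from 50.3007°N, 0.6839°E:
P2: √((-0.3423·111.32)² + (0.2033·71.18)²) = √(1451.978527 + 209.406773) = 40.7601 km
P3: √((-0.0891·111.32)² + (0.1825·71.18)²) = √(98.378864 + 168.749193) = 16.3441 km
P4: √((-0.0738·111.32)² + (-0.0929·71.18)²) = √(67.493060 + 43.726770) = 10.5461 km
P5: √((-0.1888·111.32)² + (0.3143·71.18)²) = √(441.723368 + 500.500746) = 30.6957 km
P6: √((0.2227·111.32)² + (0.1617·71.18)²) = √(614.591896 + 132.475634) = 27.3325 km
P7: √((-0.0982·111.32)² + (-0.2411·71.18)²) = √(119.500403 + 294.517014) = 20.3474 km
P8: √((-0.0191·111.32)² + (-0.0858·71.18)²) = √(4.520777 + 37.298429) = 6.4668 km
P9: √((0.1043·111.32)² + (0.1769·71.18)²) = √(134.807797 + 158.551967) = 17.1277 km
P10: √((0.1003·111.32)² + (-0.0682·71.18)²) = √(124.666068 + 23.565937) = 12.1751 km
P11: √((-0.0315·111.32)² + (-0.0945·71.18)²) = √(12.296103 + 45.245937) = 7.5856 km
P12: √((-0.3086·111.32)² + (-0.1138·71.18)²) = √(1180.152794 + 65.614601) = 35.2954 km
P13: √((0.0461·111.32)² + (-0.0299·71.18)²) = √(26.335905 + 4.529584) = 5.5557 km
P14: √((-0.2710·111.32)² + (-0.2829·71.18)²) = √(910.091330 + 405.491600) = 36.2710 km
P15: √((-0.2497·111.32)² + (0.1882·71.18)²) = √(772.651194 + 179.454852) = 30.8562 km
P16: √((-0.1153·111.32)² + (0.3248·71.18)²) = √(164.742256 + 534.500368) = 26.4432 km
Sorted: P13 (5.5557 km) < P8 (6.4668 km) < P11 (7.5856 km) < P4 (10.5461 km) < P10 (12.1751 km) < P3 (16.3441 km) < …

P13, P8, P11, P4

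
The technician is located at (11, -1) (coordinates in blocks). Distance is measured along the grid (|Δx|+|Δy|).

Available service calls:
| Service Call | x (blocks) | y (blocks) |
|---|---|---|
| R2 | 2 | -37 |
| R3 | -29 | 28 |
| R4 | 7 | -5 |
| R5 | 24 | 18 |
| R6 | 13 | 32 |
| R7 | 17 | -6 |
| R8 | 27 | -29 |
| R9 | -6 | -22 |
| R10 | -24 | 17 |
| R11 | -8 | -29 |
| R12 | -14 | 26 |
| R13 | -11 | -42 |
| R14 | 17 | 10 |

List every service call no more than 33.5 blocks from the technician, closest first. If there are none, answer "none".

Distances from (11, -1):
R2: |-9| + |-36| = 9 + 36 = 45 blocks
R3: |-40| + |29| = 40 + 29 = 69 blocks
R4: |-4| + |-4| = 4 + 4 = 8 blocks
R5: |13| + |19| = 13 + 19 = 32 blocks
R6: |2| + |33| = 2 + 33 = 35 blocks
R7: |6| + |-5| = 6 + 5 = 11 blocks
R8: |16| + |-28| = 16 + 28 = 44 blocks
R9: |-17| + |-21| = 17 + 21 = 38 blocks
R10: |-35| + |18| = 35 + 18 = 53 blocks
R11: |-19| + |-28| = 19 + 28 = 47 blocks
R12: |-25| + |27| = 25 + 27 = 52 blocks
R13: |-22| + |-41| = 22 + 41 = 63 blocks
R14: |6| + |11| = 6 + 11 = 17 blocks
Threshold 33.5 blocks: R4 (8 blocks), R7 (11 blocks), R14 (17 blocks), R5 (32 blocks) are within range.

R4, R7, R14, R5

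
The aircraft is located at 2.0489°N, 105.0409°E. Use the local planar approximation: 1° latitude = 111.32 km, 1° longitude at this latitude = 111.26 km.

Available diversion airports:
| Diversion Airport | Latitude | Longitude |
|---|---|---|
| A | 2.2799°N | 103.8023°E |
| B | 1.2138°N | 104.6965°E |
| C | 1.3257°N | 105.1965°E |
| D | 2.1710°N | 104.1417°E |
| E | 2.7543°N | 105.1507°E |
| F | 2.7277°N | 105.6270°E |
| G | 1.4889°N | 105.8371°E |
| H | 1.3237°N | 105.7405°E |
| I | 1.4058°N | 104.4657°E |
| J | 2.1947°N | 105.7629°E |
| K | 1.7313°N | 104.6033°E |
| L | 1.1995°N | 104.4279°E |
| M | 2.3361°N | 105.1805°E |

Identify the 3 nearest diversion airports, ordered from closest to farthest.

Distances from 2.0489°N, 105.0409°E:
A: 140.1853 km
B: 100.5507 km
C: 82.3470 km
D: 100.9641 km
E: 79.4697 km
F: 99.8108 km
G: 108.3214 km
H: 112.1423 km
I: 96.0245 km
J: 81.9530 km
K: 60.1702 km
L: 116.5858 km
M: 35.5442 km
Sorted: M (35.5442 km) < K (60.1702 km) < E (79.4697 km) < J (81.9530 km) < C (82.3470 km) < …

M, K, E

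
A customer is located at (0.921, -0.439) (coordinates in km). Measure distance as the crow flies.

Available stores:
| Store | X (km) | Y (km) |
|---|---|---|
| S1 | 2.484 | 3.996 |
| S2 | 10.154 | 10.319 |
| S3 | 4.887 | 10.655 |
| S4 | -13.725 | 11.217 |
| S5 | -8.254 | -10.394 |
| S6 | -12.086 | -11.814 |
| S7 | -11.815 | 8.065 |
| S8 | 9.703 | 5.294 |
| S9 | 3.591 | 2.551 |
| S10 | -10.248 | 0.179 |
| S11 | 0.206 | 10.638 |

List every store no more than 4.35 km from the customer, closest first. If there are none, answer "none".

S9

Distances from (0.921, -0.439):
S1: 4.702 km
S2: 14.177 km
S3: 11.782 km
S4: 18.718 km
S5: 13.538 km
S6: 17.279 km
S7: 15.314 km
S8: 10.488 km
S9: 4.009 km
S10: 11.186 km
S11: 11.100 km
Threshold 4.35 km: S9 (4.009 km) is within range.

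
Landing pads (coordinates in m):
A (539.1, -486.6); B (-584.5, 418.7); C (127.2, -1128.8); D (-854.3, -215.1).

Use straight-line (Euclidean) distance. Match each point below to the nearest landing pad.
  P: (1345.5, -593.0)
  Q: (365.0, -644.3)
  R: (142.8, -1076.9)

P at (1345.5, -593.0):
  A: √((-806.4)² + (106.4)²) = √(650280.960 + 11320.960) = 813.4 m
  B: √((-1930.0)² + (1011.7)²) = √(3724900.000 + 1023536.890) = 2179.1 m
  C: √((-1218.3)² + (-535.8)²) = √(1484254.890 + 287081.640) = 1330.9 m
  D: √((-2199.8)² + (377.9)²) = √(4839120.040 + 142808.410) = 2232.0 m
  → nearest: A (813.4 m)
Q at (365.0, -644.3):
  A: √((174.1)² + (157.7)²) = √(30310.810 + 24869.290) = 234.9 m
  B: √((-949.5)² + (1063.0)²) = √(901550.250 + 1129969.000) = 1425.3 m
  C: √((-237.8)² + (-484.5)²) = √(56548.840 + 234740.250) = 539.7 m
  D: √((-1219.3)² + (429.2)²) = √(1486692.490 + 184212.640) = 1292.6 m
  → nearest: A (234.9 m)
R at (142.8, -1076.9):
  A: √((396.3)² + (590.3)²) = √(157053.690 + 348454.090) = 711.0 m
  B: √((-727.3)² + (1495.6)²) = √(528965.290 + 2236819.360) = 1663.1 m
  C: √((-15.6)² + (-51.9)²) = √(243.360 + 2693.610) = 54.2 m
  D: √((-997.1)² + (861.8)²) = √(994208.410 + 742699.240) = 1317.9 m
  → nearest: C (54.2 m)

P→A; Q→A; R→C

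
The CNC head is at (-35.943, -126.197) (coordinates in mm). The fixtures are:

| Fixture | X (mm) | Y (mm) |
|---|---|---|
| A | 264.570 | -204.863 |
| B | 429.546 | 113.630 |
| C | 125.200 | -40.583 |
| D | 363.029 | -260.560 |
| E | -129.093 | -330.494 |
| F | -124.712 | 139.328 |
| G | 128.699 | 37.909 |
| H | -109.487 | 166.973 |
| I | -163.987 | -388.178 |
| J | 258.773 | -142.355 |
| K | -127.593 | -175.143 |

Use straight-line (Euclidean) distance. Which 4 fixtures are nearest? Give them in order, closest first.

Distances from (-35.943, -126.197):
A: 310.639 mm
B: 523.638 mm
C: 182.474 mm
D: 420.989 mm
E: 224.531 mm
F: 279.970 mm
G: 232.460 mm
H: 302.254 mm
I: 291.598 mm
J: 295.159 mm
K: 103.901 mm
Sorted: K (103.901 mm) < C (182.474 mm) < E (224.531 mm) < G (232.460 mm) < F (279.970 mm) < I (291.598 mm) < …

K, C, E, G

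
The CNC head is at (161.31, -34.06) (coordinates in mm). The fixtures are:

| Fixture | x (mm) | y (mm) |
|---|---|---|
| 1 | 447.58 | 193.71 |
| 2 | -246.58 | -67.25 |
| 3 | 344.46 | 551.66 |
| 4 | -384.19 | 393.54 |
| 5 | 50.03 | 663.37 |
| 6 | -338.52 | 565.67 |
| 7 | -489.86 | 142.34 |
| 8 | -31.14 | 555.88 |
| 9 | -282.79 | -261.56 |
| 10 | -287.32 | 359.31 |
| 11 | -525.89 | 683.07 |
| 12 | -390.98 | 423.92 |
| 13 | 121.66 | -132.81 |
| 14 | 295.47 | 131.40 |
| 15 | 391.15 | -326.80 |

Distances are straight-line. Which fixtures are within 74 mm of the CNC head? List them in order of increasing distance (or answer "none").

none

Distances from (161.31, -34.06):
1: √((286.27)² + (227.77)²) = √(81950.5129 + 51879.1729) = 365.83 mm
2: √((-407.89)² + (-33.19)²) = √(166374.2521 + 1101.5761) = 409.24 mm
3: √((183.15)² + (585.72)²) = √(33543.9225 + 343067.9184) = 613.69 mm
4: √((-545.50)² + (427.60)²) = √(297570.2500 + 182841.7600) = 693.12 mm
5: √((-111.28)² + (697.43)²) = √(12383.2384 + 486408.6049) = 706.25 mm
6: √((-499.83)² + (599.73)²) = √(249830.0289 + 359676.0729) = 780.71 mm
7: √((-651.17)² + (176.40)²) = √(424022.3689 + 31116.9600) = 674.64 mm
8: √((-192.45)² + (589.94)²) = √(37037.0025 + 348029.2036) = 620.54 mm
9: √((-444.10)² + (-227.50)²) = √(197224.8100 + 51756.2500) = 498.98 mm
10: √((-448.63)² + (393.37)²) = √(201268.8769 + 154739.9569) = 596.66 mm
11: √((-687.20)² + (717.13)²) = √(472243.8400 + 514275.4369) = 993.24 mm
12: √((-552.29)² + (457.98)²) = √(305024.2441 + 209745.6804) = 717.47 mm
13: √((-39.65)² + (-98.75)²) = √(1572.1225 + 9751.5625) = 106.41 mm
14: √((134.16)² + (165.46)²) = √(17998.9056 + 27377.0116) = 213.02 mm
15: √((229.84)² + (-292.74)²) = √(52826.4256 + 85696.7076) = 372.19 mm
Threshold 74 mm: none within range.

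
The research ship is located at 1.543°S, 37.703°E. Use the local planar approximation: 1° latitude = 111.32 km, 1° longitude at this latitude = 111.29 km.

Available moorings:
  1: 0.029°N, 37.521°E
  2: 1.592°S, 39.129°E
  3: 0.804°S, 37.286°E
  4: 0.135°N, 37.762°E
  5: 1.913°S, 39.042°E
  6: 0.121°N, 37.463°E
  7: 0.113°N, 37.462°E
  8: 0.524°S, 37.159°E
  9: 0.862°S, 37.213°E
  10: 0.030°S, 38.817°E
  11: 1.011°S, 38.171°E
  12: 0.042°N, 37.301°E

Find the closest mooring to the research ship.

Distances from 1.543°S, 37.703°E:
1: √((1.572·111.32)² + (-0.182·111.29)²) = √(30623.26402 + 410.25611) = 176.163 km
2: √((-0.049·111.32)² + (1.426·111.29)²) = √(29.75353 + 25185.54400) = 158.793 km
3: √((0.739·111.32)² + (-0.417·111.29)²) = √(6767.60920 + 2153.69597) = 94.453 km
4: √((1.678·111.32)² + (0.059·111.29)²) = √(34892.35708 + 43.11380) = 186.910 km
5: √((-0.370·111.32)² + (1.339·111.29)²) = √(1696.48429 + 22206.15868) = 154.605 km
6: √((1.664·111.32)² + (-0.240·111.29)²) = √(34312.55352 + 713.40273) = 187.152 km
7: √((1.656·111.32)² + (-0.241·111.29)²) = √(33983.41822 + 719.36014) = 186.287 km
8: √((1.019·111.32)² + (-0.544·111.29)²) = √(12867.51737 + 3665.30470) = 128.580 km
9: √((0.681·111.32)² + (-0.490·111.29)²) = √(5746.99235 + 2973.74993) = 93.385 km
10: √((1.513·111.32)² + (1.114·111.29)²) = √(28367.70823 + 15370.31141) = 209.136 km
11: √((0.532·111.32)² + (0.468·111.29)²) = √(3507.27371 + 2712.71389) = 78.867 km
12: √((1.585·111.32)² + (-0.402·111.29)²) = √(31131.84994 + 2001.54054) = 182.026 km
Minimum: 11 at 78.867 km.

11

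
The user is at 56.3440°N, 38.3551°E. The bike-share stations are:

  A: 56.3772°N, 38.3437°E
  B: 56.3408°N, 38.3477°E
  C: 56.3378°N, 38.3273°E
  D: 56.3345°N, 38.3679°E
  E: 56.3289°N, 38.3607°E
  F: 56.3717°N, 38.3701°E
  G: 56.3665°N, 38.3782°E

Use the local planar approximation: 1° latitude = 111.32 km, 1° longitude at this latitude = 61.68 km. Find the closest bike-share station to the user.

B

Distances from 56.3440°N, 38.3551°E:
A: 3.7621 km
B: 0.5790 km
C: 1.8484 km
D: 1.3197 km
E: 1.7161 km
F: 3.2194 km
G: 2.8816 km
Minimum: B at 0.5790 km.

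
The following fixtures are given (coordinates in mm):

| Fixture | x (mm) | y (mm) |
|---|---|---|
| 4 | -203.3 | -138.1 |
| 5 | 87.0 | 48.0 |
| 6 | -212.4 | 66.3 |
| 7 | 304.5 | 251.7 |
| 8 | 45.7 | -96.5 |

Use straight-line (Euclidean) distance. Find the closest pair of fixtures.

Pairwise distances:
4–5: √((290.3)² + (186.1)²) = √(84274.090 + 34633.210) = 344.8 mm
4–6: √((-9.1)² + (204.4)²) = √(82.810 + 41779.360) = 204.6 mm
4–7: √((507.8)² + (389.8)²) = √(257860.840 + 151944.040) = 640.2 mm
4–8: √((249.0)² + (41.6)²) = √(62001.000 + 1730.560) = 252.5 mm
5–6: √((-299.4)² + (18.3)²) = √(89640.360 + 334.890) = 300.0 mm
5–7: √((217.5)² + (203.7)²) = √(47306.250 + 41493.690) = 298.0 mm
5–8: √((-41.3)² + (-144.5)²) = √(1705.690 + 20880.250) = 150.3 mm
6–7: √((516.9)² + (185.4)²) = √(267185.610 + 34373.160) = 549.1 mm
6–8: √((258.1)² + (-162.8)²) = √(66615.610 + 26503.840) = 305.2 mm
7–8: √((-258.8)² + (-348.2)²) = √(66977.440 + 121243.240) = 433.8 mm
Closest pair: 5–8 at 150.3 mm.

5 and 8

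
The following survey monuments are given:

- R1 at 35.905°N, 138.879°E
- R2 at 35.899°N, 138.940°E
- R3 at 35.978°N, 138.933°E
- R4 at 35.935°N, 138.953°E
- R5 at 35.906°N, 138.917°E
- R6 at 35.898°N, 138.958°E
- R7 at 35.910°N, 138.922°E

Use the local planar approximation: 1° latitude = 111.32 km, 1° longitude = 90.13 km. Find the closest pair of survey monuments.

Pairwise distances:
R1–R2: √((-0.006·111.32)² + (0.061·90.13)²) = √(0.44612 + 30.22723) = 5.538 km
R1–R3: √((0.073·111.32)² + (0.054·90.13)²) = √(66.03773 + 23.68788) = 9.472 km
R1–R4: √((0.030·111.32)² + (0.074·90.13)²) = √(11.15293 + 44.48383) = 7.459 km
R1–R5: √((0.001·111.32)² + (0.038·90.13)²) = √(0.01239 + 11.73021) = 3.427 km
R1–R6: √((-0.007·111.32)² + (0.079·90.13)²) = √(0.60721 + 50.69824) = 7.163 km
R1–R7: √((0.005·111.32)² + (0.043·90.13)²) = √(0.30980 + 15.02020) = 3.915 km
R2–R3: √((0.079·111.32)² + (-0.007·90.13)²) = √(77.33936 + 0.39805) = 8.817 km
R2–R4: √((0.036·111.32)² + (0.013·90.13)²) = √(16.06022 + 1.37286) = 4.175 km
R2–R5: √((0.007·111.32)² + (-0.023·90.13)²) = √(0.60721 + 4.29729) = 2.215 km
R2–R6: √((-0.001·111.32)² + (0.018·90.13)²) = √(0.01239 + 2.63199) = 1.626 km
R2–R7: √((0.011·111.32)² + (-0.018·90.13)²) = √(1.49945 + 2.63199) = 2.033 km
R3–R4: √((-0.043·111.32)² + (0.020·90.13)²) = √(22.91307 + 3.24937) = 5.115 km
R3–R5: √((-0.072·111.32)² + (-0.016·90.13)²) = √(64.24087 + 2.07959) = 8.144 km
R3–R6: √((-0.080·111.32)² + (0.025·90.13)²) = √(79.30971 + 5.07714) = 9.186 km
R3–R7: √((-0.068·111.32)² + (-0.011·90.13)²) = √(57.30127 + 0.98293) = 7.634 km
R4–R5: √((-0.029·111.32)² + (-0.036·90.13)²) = √(10.42179 + 10.52795) = 4.577 km
R4–R6: √((-0.037·111.32)² + (0.005·90.13)²) = √(16.96484 + 0.20309) = 4.143 km
R4–R7: √((-0.025·111.32)² + (-0.031·90.13)²) = √(7.74509 + 7.80660) = 3.944 km
R5–R6: √((-0.008·111.32)² + (0.041·90.13)²) = √(0.79310 + 13.65546) = 3.801 km
R5–R7: √((0.004·111.32)² + (0.005·90.13)²) = √(0.19827 + 0.20309) = 0.634 km
R6–R7: √((0.012·111.32)² + (-0.036·90.13)²) = √(1.78447 + 10.52795) = 3.509 km
Closest pair: R5–R7 at 0.634 km.

R5 and R7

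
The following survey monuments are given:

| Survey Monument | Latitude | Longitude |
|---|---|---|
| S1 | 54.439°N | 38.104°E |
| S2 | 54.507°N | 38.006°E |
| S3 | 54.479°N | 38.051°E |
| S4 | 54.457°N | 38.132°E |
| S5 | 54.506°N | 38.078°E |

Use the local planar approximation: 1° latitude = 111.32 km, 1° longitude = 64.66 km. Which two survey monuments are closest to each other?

S1 and S4

Pairwise distances:
S1–S2: 9.872 km
S1–S3: 5.619 km
S1–S4: 2.701 km
S1–S5: 7.646 km
S2–S3: 4.264 km
S2–S4: 9.867 km
S2–S5: 4.657 km
S3–S4: 5.782 km
S3–S5: 3.476 km
S4–S5: 6.477 km
Closest pair: S1–S4 at 2.701 km.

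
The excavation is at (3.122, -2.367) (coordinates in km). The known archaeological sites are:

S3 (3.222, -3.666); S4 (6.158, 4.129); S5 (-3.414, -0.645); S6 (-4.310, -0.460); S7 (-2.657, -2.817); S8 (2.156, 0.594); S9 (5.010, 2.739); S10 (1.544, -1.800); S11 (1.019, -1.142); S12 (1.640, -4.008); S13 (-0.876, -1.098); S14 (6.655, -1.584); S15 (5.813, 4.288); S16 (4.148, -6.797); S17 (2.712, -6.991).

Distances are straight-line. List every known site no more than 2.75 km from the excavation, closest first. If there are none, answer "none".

Distances from (3.122, -2.367):
S3: √((0.100)² + (-1.299)²) = √(0.01000 + 1.68740) = 1.303 km
S4: √((3.036)² + (6.496)²) = √(9.21730 + 42.19802) = 7.170 km
S5: √((-6.536)² + (1.722)²) = √(42.71930 + 2.96528) = 6.759 km
S6: √((-7.432)² + (1.907)²) = √(55.23462 + 3.63665) = 7.673 km
S7: √((-5.779)² + (-0.450)²) = √(33.39684 + 0.20250) = 5.796 km
S8: √((-0.966)² + (2.961)²) = √(0.93316 + 8.76752) = 3.115 km
S9: √((1.888)² + (5.106)²) = √(3.56454 + 26.07124) = 5.444 km
S10: √((-1.578)² + (0.567)²) = √(2.49008 + 0.32149) = 1.677 km
S11: √((-2.103)² + (1.225)²) = √(4.42261 + 1.50063) = 2.434 km
S12: √((-1.482)² + (-1.641)²) = √(2.19632 + 2.69288) = 2.211 km
S13: √((-3.998)² + (1.269)²) = √(15.98400 + 1.61036) = 4.195 km
S14: √((3.533)² + (0.783)²) = √(12.48209 + 0.61309) = 3.619 km
S15: √((2.691)² + (6.655)²) = √(7.24148 + 44.28903) = 7.178 km
S16: √((1.026)² + (-4.430)²) = √(1.05268 + 19.62490) = 4.547 km
S17: √((-0.410)² + (-4.624)²) = √(0.16810 + 21.38138) = 4.642 km
Threshold 2.75 km: S3 (1.303 km), S10 (1.677 km), S12 (2.211 km), S11 (2.434 km) are within range.

S3, S10, S12, S11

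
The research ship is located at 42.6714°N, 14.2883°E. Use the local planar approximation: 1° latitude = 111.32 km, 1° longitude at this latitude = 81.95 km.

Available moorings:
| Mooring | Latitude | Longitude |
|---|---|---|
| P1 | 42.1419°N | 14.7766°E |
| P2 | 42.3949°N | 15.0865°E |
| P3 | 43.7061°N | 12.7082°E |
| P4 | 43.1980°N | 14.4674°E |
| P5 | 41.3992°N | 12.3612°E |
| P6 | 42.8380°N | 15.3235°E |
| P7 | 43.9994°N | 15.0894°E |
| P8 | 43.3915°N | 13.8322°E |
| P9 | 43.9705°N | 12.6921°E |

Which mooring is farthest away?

P5

Distances from 42.6714°N, 14.2883°E:
P1: √((-0.5295·111.32)² + (0.4883·81.95)²) = √(3474.388063 + 1601.295062) = 71.2438 km
P2: √((-0.2765·111.32)² + (0.7982·81.95)²) = √(947.407169 + 4278.793848) = 72.2925 km
P3: √((1.0347·111.32)² + (-1.5801·81.95)²) = √(13267.078337 + 16767.451622) = 173.3047 km
P4: √((0.5266·111.32)² + (0.1791·81.95)²) = √(3436.434772 + 215.421521) = 60.4306 km
P5: √((-1.2722·111.32)² + (-1.9271·81.95)²) = √(20056.593747 + 24940.572519) = 212.1254 km
P6: √((0.1666·111.32)² + (1.0352·81.95)²) = √(343.950852 + 7196.916144) = 86.8382 km
P7: √((1.3280·111.32)² + (0.8011·81.95)²) = √(21854.584062 + 4309.941539) = 161.7545 km
P8: √((0.7201·111.32)² + (-0.4561·81.95)²) = √(6425.871213 + 1397.069657) = 88.4474 km
P9: √((1.2991·111.32)² + (-1.5962·81.95)²) = √(20913.733080 + 17110.887218) = 194.9990 km
Maximum: P5 at 212.1254 km.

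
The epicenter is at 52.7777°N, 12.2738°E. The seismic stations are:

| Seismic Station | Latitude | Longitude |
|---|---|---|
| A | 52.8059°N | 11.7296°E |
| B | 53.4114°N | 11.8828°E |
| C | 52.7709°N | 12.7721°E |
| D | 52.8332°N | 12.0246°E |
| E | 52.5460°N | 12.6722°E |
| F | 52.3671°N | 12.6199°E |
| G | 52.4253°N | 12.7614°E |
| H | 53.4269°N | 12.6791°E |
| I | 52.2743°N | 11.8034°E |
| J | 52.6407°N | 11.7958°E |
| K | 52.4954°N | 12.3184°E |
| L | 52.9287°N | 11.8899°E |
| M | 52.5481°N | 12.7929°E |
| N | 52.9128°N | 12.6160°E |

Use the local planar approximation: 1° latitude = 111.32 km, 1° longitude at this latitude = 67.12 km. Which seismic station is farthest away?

Distances from 52.7777°N, 12.2738°E:
A: √((0.0282·111.32)² + (-0.5442·67.12)²) = √(9.854727 + 1334.200105) = 36.6614 km
B: √((0.6337·111.32)² + (-0.3910·67.12)²) = √(4976.383135 + 688.743337) = 75.2670 km
C: √((-0.0068·111.32)² + (0.4983·67.12)²) = √(0.573013 + 1118.627959) = 33.4545 km
D: √((0.0555·111.32)² + (-0.2492·67.12)²) = √(38.170897 + 279.769246) = 17.8309 km
E: √((-0.2317·111.32)² + (0.3984·67.12)²) = √(665.270802 + 715.060116) = 37.1528 km
F: √((-0.4106·111.32)² + (0.3461·67.12)²) = √(2089.220533 + 539.643679) = 51.2725 km
G: √((-0.3524·111.32)² + (0.4876·67.12)²) = √(1538.927622 + 1071.103133) = 51.0885 km
H: √((0.6492·111.32)² + (0.4053·67.12)²) = √(5222.800267 + 740.043252) = 77.2195 km
I: √((-0.5034·111.32)² + (-0.4704·67.12)²) = √(3140.312137 + 996.869989) = 64.3209 km
J: √((-0.1370·111.32)² + (-0.4780·67.12)²) = √(232.588121 + 1029.341989) = 35.5237 km
K: √((-0.2823·111.32)² + (0.0446·67.12)²) = √(987.570598 + 8.961354) = 31.5679 km
L: √((0.1510·111.32)² + (-0.3839·67.12)²) = √(282.553239 + 663.957254) = 30.7654 km
M: √((-0.2296·111.32)² + (0.5191·67.12)²) = √(653.266162 + 1213.964407) = 43.2115 km
N: √((0.1351·111.32)² + (0.3422·67.12)²) = √(226.181507 + 527.550339) = 27.4542 km
Maximum: H at 77.2195 km.

H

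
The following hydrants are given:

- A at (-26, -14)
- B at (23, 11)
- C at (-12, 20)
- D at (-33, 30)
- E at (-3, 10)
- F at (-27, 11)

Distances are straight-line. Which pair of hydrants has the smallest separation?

Pairwise distances:
A–B: √((49)² + (25)²) = √(2401.0000 + 625.0000) = 55.01
A–C: √((14)² + (34)²) = √(196.0000 + 1156.0000) = 36.77
A–D: √((-7)² + (44)²) = √(49.0000 + 1936.0000) = 44.55
A–E: √((23)² + (24)²) = √(529.0000 + 576.0000) = 33.24
A–F: √((-1)² + (25)²) = √(1.0000 + 625.0000) = 25.02
B–C: √((-35)² + (9)²) = √(1225.0000 + 81.0000) = 36.14
B–D: √((-56)² + (19)²) = √(3136.0000 + 361.0000) = 59.14
B–E: √((-26)² + (-1)²) = √(676.0000 + 1.0000) = 26.02
B–F: √((-50)² + (0)²) = √(2500.0000 + 0.0000) = 50.00
C–D: √((-21)² + (10)²) = √(441.0000 + 100.0000) = 23.26
C–E: √((9)² + (-10)²) = √(81.0000 + 100.0000) = 13.45
C–F: √((-15)² + (-9)²) = √(225.0000 + 81.0000) = 17.49
D–E: √((30)² + (-20)²) = √(900.0000 + 400.0000) = 36.06
D–F: √((6)² + (-19)²) = √(36.0000 + 361.0000) = 19.92
E–F: √((-24)² + (1)²) = √(576.0000 + 1.0000) = 24.02
Closest pair: C–E at 13.45.

C and E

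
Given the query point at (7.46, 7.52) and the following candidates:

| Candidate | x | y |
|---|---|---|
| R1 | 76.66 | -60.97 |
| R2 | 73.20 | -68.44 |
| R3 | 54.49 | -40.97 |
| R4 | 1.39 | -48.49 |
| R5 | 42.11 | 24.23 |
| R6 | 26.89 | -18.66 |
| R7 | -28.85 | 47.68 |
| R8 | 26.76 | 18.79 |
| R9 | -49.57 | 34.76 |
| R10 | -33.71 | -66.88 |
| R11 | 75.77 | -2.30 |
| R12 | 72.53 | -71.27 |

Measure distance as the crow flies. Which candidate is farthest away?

Distances from (7.46, 7.52):
R1: 97.36
R2: 100.46
R3: 67.55
R4: 56.34
R5: 38.47
R6: 32.60
R7: 54.14
R8: 22.35
R9: 63.20
R10: 85.03
R11: 69.01
R12: 102.19
Maximum: R12 at 102.19.

R12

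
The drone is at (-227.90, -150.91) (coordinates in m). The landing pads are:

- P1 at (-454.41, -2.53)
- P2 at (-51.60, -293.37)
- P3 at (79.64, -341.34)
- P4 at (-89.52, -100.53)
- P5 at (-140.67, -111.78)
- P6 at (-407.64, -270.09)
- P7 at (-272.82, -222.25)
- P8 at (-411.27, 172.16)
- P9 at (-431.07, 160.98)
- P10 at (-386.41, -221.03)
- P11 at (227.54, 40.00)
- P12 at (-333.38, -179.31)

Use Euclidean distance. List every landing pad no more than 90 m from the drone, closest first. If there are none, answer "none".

P7

Distances from (-227.90, -150.91):
P1: 270.78 m
P2: 226.66 m
P3: 361.72 m
P4: 147.27 m
P5: 95.60 m
P6: 215.66 m
P7: 84.30 m
P8: 371.48 m
P9: 372.23 m
P10: 173.33 m
P11: 493.83 m
P12: 109.24 m
Threshold 90 m: P7 (84.30 m) is within range.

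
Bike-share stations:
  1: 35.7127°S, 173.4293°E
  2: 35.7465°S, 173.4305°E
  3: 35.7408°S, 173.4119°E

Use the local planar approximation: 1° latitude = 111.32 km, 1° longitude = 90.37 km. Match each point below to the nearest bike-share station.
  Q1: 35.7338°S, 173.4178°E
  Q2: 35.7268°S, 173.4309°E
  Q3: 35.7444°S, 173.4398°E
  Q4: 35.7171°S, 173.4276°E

Q1→3; Q2→1; Q3→2; Q4→1

Q1 at 35.7338°S, 173.4178°E:
  1: √((0.0211·111.32)² + (0.0115·90.37)²) = √(5.517106 + 1.080051) = 2.5685 km
  2: √((-0.0127·111.32)² + (0.0127·90.37)²) = √(1.998729 + 1.317213) = 1.8210 km
  3: √((-0.0070·111.32)² + (-0.0059·90.37)²) = √(0.607215 + 0.284284) = 0.9442 km
  → nearest: 3 (0.9442 km)
Q2 at 35.7268°S, 173.4309°E:
  1: √((0.0141·111.32)² + (-0.0016·90.37)²) = √(2.463682 + 0.020907) = 1.5763 km
  2: √((-0.0197·111.32)² + (-0.0004·90.37)²) = √(4.809267 + 0.001307) = 2.1933 km
  3: √((-0.0140·111.32)² + (-0.0190·90.37)²) = √(2.428860 + 2.948192) = 2.3188 km
  → nearest: 1 (1.5763 km)
Q3 at 35.7444°S, 173.4398°E:
  1: √((0.0317·111.32)² + (-0.0105·90.37)²) = √(12.452740 + 0.900383) = 3.6542 km
  2: √((-0.0021·111.32)² + (-0.0093·90.37)²) = √(0.054649 + 0.706341) = 0.8723 km
  3: √((0.0036·111.32)² + (-0.0279·90.37)²) = √(0.160602 + 6.357070) = 2.5530 km
  → nearest: 2 (0.8723 km)
Q4 at 35.7171°S, 173.4276°E:
  1: √((0.0044·111.32)² + (0.0017·90.37)²) = √(0.239912 + 0.023602) = 0.5133 km
  2: √((-0.0294·111.32)² + (0.0029·90.37)²) = √(10.711272 + 0.068682) = 3.2833 km
  3: √((-0.0237·111.32)² + (-0.0157·90.37)²) = √(6.960542 + 2.013019) = 2.9956 km
  → nearest: 1 (0.5133 km)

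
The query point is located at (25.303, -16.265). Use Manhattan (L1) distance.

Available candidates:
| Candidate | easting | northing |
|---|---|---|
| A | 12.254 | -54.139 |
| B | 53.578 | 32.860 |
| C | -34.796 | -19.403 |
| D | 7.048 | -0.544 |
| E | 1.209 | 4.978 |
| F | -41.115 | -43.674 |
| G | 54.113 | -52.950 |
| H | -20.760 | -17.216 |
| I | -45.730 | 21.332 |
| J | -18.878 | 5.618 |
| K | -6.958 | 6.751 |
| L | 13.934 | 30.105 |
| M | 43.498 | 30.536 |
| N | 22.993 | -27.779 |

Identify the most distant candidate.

I

Distances from (25.303, -16.265):
A: |-13.049| + |-37.874| = 13.049 + 37.874 = 50.923
B: |28.275| + |49.125| = 28.275 + 49.125 = 77.400
C: |-60.099| + |-3.138| = 60.099 + 3.138 = 63.237
D: |-18.255| + |15.721| = 18.255 + 15.721 = 33.976
E: |-24.094| + |21.243| = 24.094 + 21.243 = 45.337
F: |-66.418| + |-27.409| = 66.418 + 27.409 = 93.827
G: |28.810| + |-36.685| = 28.810 + 36.685 = 65.495
H: |-46.063| + |-0.951| = 46.063 + 0.951 = 47.014
I: |-71.033| + |37.597| = 71.033 + 37.597 = 108.630
J: |-44.181| + |21.883| = 44.181 + 21.883 = 66.064
K: |-32.261| + |23.016| = 32.261 + 23.016 = 55.277
L: |-11.369| + |46.370| = 11.369 + 46.370 = 57.739
M: |18.195| + |46.801| = 18.195 + 46.801 = 64.996
N: |-2.310| + |-11.514| = 2.310 + 11.514 = 13.824
Maximum: I at 108.630.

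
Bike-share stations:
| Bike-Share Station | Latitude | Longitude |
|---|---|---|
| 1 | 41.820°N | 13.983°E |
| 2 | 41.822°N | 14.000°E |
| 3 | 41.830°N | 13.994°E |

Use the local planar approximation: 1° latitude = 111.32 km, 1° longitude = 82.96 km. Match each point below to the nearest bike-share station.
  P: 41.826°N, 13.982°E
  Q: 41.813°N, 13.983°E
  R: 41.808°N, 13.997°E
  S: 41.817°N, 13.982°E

P→1; Q→1; R→2; S→1

P at 41.826°N, 13.982°E:
  1: √((-0.006·111.32)² + (0.001·82.96)²) = √(0.44612 + 0.00688) = 0.673 km
  2: √((-0.004·111.32)² + (0.018·82.96)²) = √(0.19827 + 2.22989) = 1.558 km
  3: √((0.004·111.32)² + (0.012·82.96)²) = √(0.19827 + 0.99106) = 1.091 km
  → nearest: 1 (0.673 km)
Q at 41.813°N, 13.983°E:
  1: √((0.007·111.32)² + (0.000·82.96)²) = √(0.60721 + 0.00000) = 0.779 km
  2: √((0.009·111.32)² + (0.017·82.96)²) = √(1.00376 + 1.98900) = 1.730 km
  3: √((0.017·111.32)² + (0.011·82.96)²) = √(3.58133 + 0.83277) = 2.101 km
  → nearest: 1 (0.779 km)
R at 41.808°N, 13.997°E:
  1: √((0.012·111.32)² + (-0.014·82.96)²) = √(1.78447 + 1.34894) = 1.770 km
  2: √((0.014·111.32)² + (0.003·82.96)²) = √(2.42886 + 0.06194) = 1.578 km
  3: √((0.022·111.32)² + (-0.003·82.96)²) = √(5.99780 + 0.06194) = 2.462 km
  → nearest: 2 (1.578 km)
S at 41.817°N, 13.982°E:
  1: √((0.003·111.32)² + (0.001·82.96)²) = √(0.11153 + 0.00688) = 0.344 km
  2: √((0.005·111.32)² + (0.018·82.96)²) = √(0.30980 + 2.22989) = 1.594 km
  3: √((0.013·111.32)² + (0.012·82.96)²) = √(2.09427 + 0.99106) = 1.757 km
  → nearest: 1 (0.344 km)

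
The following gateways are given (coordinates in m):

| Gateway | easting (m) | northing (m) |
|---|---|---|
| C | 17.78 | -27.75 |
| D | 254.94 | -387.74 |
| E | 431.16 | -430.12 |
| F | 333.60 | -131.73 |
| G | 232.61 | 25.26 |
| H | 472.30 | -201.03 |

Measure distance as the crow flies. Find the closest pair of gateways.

Pairwise distances:
C–D: 431.09 m
C–E: 576.87 m
C–F: 332.50 m
C–G: 221.27 m
C–H: 486.43 m
D–E: 181.24 m
D–F: 267.82 m
D–G: 413.60 m
D–H: 286.54 m
E–F: 313.93 m
E–G: 496.78 m
E–H: 232.75 m
F–G: 186.67 m
F–H: 155.05 m
G–H: 329.63 m
Closest pair: F–H at 155.05 m.

F and H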